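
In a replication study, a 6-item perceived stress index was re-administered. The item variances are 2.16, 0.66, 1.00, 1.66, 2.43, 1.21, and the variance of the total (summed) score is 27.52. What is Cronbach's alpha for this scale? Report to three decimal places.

Cronbach's alpha = 0.802

sum of item variances = 2.16 + 0.66 + 1.00 + 1.66 + 2.43 + 1.21 = 9.12
α = (k/(k−1))·(1 − sum of item variances/σ²_T) = (6/5)·(1 − 9.12/27.52) = 0.802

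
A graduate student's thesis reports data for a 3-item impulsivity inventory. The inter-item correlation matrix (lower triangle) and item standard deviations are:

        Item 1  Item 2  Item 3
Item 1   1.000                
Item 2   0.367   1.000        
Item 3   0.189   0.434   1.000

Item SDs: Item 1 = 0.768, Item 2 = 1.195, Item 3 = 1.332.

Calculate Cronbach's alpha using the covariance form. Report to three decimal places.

Σσ²ᵢ = 0.768² + 1.195² + 1.332² = 3.7921
Covariances σ_ij = r_ij · s_i · s_j:
  σ(Item 1,Item 2) = 0.367 × 0.768 × 1.195 = 0.3368
  σ(Item 1,Item 3) = 0.189 × 0.768 × 1.332 = 0.1933
  σ(Item 2,Item 3) = 0.434 × 1.195 × 1.332 = 0.6908
σ²_T = Σσ²ᵢ + 2·Σσ_ij = 3.7921 + 2 × 1.2209 = 6.2339
α = (3/2)·(1 − 3.7921/6.2339) = 0.588

α = 0.588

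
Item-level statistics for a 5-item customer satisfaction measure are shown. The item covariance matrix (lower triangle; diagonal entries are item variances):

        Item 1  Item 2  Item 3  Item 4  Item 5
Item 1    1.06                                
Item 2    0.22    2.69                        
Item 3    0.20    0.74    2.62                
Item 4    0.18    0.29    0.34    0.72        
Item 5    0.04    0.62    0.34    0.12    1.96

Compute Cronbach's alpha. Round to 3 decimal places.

Cronbach's alpha = 0.507

Σσ²ᵢ = 1.06 + 2.69 + 2.62 + 0.72 + 1.96 = 9.05
Σ_{i<j} σ_ij = 3.09
total variance = 9.05 + 2 × 3.09 = 15.23
α = (k/(k−1))·(1 − Σσ²ᵢ/total variance) = (5/4)·(1 − 9.05/15.23) = 0.507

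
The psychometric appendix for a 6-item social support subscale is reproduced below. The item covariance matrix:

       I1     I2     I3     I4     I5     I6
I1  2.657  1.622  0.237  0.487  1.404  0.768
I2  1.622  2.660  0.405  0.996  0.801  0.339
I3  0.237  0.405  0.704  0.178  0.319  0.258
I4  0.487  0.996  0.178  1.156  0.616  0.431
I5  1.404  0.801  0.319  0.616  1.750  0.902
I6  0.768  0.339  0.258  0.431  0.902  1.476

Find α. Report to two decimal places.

ΣVar(i) = 2.657 + 2.660 + 0.704 + 1.156 + 1.750 + 1.476 = 10.403
Sum of the distinct covariances = 9.763
σ²_total = 10.403 + 2 × 9.763 = 29.929
α = (k/(k−1))·(1 − ΣVar(i)/σ²_total) = (6/5)·(1 − 10.403/29.929) = 0.78

α = 0.78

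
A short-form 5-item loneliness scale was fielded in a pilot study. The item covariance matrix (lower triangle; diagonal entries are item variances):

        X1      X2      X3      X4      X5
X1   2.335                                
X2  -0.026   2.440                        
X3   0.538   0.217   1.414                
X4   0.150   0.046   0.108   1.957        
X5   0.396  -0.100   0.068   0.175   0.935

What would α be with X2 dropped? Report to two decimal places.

α = 0.40

Remaining items: X1, X3, X4, X5 (k = 4).
Σσᵢ² = 2.335 + 1.414 + 1.957 + 0.935 = 6.641
σ²_T = 6.641 + 2 × 1.435 = 9.511
α (item deleted) = (4/3)·(1 − 6.641/9.511) = 0.40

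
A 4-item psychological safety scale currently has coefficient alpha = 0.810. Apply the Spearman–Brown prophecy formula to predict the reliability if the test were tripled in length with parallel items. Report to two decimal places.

Length factor m = 3
α' = m·α / (1 + (m−1)·α)
   = 3 × 0.810 / (1 + (3 − 1) × 0.810)
   = 2.4300 / 2.6200 = 0.93

predicted reliability = 0.93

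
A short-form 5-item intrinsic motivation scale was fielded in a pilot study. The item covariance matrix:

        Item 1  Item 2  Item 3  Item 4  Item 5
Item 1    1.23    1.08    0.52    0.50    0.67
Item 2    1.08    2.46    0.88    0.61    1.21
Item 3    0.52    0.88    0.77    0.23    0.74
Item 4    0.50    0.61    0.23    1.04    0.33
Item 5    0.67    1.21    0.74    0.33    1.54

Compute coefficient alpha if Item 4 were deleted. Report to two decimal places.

Remaining items: Item 1, Item 2, Item 3, Item 5 (k = 4).
ΣVar(i) = 1.23 + 2.46 + 0.77 + 1.54 = 6.00
σ²_total = 6.00 + 2 × 5.10 = 16.20
α (item deleted) = (4/3)·(1 − 6.00/16.20) = 0.84

α = 0.84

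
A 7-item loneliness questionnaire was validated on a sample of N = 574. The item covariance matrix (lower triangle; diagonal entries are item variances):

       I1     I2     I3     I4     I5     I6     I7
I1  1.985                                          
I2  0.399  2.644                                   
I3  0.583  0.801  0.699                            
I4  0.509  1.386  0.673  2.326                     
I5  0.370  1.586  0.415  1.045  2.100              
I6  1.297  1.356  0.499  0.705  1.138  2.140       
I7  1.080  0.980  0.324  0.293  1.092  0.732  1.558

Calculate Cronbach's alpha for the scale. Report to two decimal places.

ΣVar(i) = 1.985 + 2.644 + 0.699 + 2.326 + 2.100 + 2.140 + 1.558 = 13.452
Sum of off-diagonal covariances = 17.263
σ²_T = 13.452 + 2 × 17.263 = 47.978
α = (k/(k−1))·(1 − ΣVar(i)/σ²_T) = (7/6)·(1 − 13.452/47.978) = 0.84

α = 0.84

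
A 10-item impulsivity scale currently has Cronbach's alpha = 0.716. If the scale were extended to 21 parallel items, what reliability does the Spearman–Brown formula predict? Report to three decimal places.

Length factor m = 21/10 = 2.1000
α' = m·α / (1 + (m−1)·α)
   = 21/10 × 0.716 / (1 + (21/10 − 1) × 0.716)
   = 1.5036 / 1.7876 = 0.841

predicted reliability = 0.841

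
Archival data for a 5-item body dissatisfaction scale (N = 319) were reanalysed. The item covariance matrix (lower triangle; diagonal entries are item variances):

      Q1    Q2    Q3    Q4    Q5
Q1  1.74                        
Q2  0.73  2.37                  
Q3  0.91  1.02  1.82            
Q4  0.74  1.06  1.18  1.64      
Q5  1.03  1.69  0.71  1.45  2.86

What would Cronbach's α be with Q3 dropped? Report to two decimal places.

Remaining items: Q1, Q2, Q4, Q5 (k = 4).
ΣVar(i) = 1.74 + 2.37 + 1.64 + 2.86 = 8.61
Var(T) = 8.61 + 2 × 6.70 = 22.01
α (item deleted) = (4/3)·(1 − 8.61/22.01) = 0.81

Cronbach's α = 0.81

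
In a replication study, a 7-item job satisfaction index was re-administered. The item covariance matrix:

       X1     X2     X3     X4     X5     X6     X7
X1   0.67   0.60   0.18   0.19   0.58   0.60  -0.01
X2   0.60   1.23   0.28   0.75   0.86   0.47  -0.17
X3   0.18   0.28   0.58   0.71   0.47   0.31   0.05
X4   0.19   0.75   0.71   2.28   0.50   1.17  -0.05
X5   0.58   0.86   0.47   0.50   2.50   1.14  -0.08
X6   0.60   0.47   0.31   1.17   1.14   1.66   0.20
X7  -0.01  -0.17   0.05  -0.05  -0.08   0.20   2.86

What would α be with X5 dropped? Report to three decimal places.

α = 0.639

Remaining items: X1, X2, X3, X4, X6, X7 (k = 6).
Σσ²ᵢ = 0.67 + 1.23 + 0.58 + 2.28 + 1.66 + 2.86 = 9.28
σ²_total = 9.28 + 2 × 5.28 = 19.84
α (item deleted) = (6/5)·(1 − 9.28/19.84) = 0.639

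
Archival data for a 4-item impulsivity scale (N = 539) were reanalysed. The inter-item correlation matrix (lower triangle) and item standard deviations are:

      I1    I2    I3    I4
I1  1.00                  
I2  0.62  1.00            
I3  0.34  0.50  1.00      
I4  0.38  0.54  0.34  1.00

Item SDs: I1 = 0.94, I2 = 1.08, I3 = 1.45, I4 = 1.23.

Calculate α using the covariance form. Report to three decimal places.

Σσ²ᵢ = 0.94² + 1.08² + 1.45² + 1.23² = 5.6654
Covariances σ_ij = r_ij · s_i · s_j:
  σ(I1,I2) = 0.62 × 0.94 × 1.08 = 0.6294
  σ(I1,I3) = 0.34 × 0.94 × 1.45 = 0.4634
  σ(I1,I4) = 0.38 × 0.94 × 1.23 = 0.4394
  σ(I2,I3) = 0.50 × 1.08 × 1.45 = 0.7830
  σ(I2,I4) = 0.54 × 1.08 × 1.23 = 0.7173
  σ(I3,I4) = 0.34 × 1.45 × 1.23 = 0.6064
σ²_T = Σσ²ᵢ + 2·Σσ_ij = 5.6654 + 2 × 3.6389 = 12.9432
α = (4/3)·(1 − 5.6654/12.9432) = 0.750

α = 0.750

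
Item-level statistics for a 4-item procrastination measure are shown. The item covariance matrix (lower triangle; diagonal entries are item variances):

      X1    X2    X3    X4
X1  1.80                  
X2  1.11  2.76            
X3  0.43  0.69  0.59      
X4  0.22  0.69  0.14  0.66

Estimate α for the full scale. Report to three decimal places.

α = 0.707

ΣVar(i) = 1.80 + 2.76 + 0.59 + 0.66 = 5.81
Σ_{i<j} σ_ij = 3.28
Var(T) = 5.81 + 2 × 3.28 = 12.37
α = (k/(k−1))·(1 − ΣVar(i)/Var(T)) = (4/3)·(1 − 5.81/12.37) = 0.707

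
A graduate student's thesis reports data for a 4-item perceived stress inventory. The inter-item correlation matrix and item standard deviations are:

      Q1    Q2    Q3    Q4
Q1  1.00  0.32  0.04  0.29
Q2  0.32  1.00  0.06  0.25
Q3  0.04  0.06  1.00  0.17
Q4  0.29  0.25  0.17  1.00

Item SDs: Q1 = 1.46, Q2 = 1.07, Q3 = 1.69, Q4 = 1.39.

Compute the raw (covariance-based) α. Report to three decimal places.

α = 0.452

Σσ²ᵢ = 1.46² + 1.07² + 1.69² + 1.39² = 8.0647
Covariances σ_ij = r_ij · s_i · s_j:
  σ(Q1,Q2) = 0.32 × 1.46 × 1.07 = 0.4999
  σ(Q1,Q3) = 0.04 × 1.46 × 1.69 = 0.0987
  σ(Q1,Q4) = 0.29 × 1.46 × 1.39 = 0.5885
  σ(Q2,Q3) = 0.06 × 1.07 × 1.69 = 0.1085
  σ(Q2,Q4) = 0.25 × 1.07 × 1.39 = 0.3718
  σ(Q3,Q4) = 0.17 × 1.69 × 1.39 = 0.3993
σ²_T = Σσ²ᵢ + 2·Σσ_ij = 8.0647 + 2 × 2.0667 = 12.1981
α = (4/3)·(1 − 8.0647/12.1981) = 0.452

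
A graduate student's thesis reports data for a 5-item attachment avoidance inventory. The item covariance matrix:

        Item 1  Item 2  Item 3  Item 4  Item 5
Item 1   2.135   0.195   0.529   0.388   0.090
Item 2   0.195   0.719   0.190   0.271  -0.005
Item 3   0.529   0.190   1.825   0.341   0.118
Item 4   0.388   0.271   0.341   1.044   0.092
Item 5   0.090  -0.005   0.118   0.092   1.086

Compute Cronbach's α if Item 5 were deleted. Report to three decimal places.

α = 0.534

Remaining items: Item 1, Item 2, Item 3, Item 4 (k = 4).
Σσᵢ² = 2.135 + 0.719 + 1.825 + 1.044 = 5.723
σ²_total = 5.723 + 2 × 1.914 = 9.551
α (item deleted) = (4/3)·(1 − 5.723/9.551) = 0.534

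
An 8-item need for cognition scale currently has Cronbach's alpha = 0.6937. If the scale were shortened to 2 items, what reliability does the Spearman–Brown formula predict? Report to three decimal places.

predicted reliability = 0.362

Length factor m = 2/8 = 0.2500
α' = m·α / (1 − (1−m)·α)
   = 2/8 × 0.6937 / (1 − (1 − 2/8) × 0.6937)
   = 0.1734 / 0.4797 = 0.362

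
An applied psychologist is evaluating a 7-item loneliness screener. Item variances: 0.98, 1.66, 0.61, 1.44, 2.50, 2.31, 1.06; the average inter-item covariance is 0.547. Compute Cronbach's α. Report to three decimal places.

α = 0.799

Σσ²ᵢ = 0.98 + 1.66 + 0.61 + 1.44 + 2.50 + 2.31 + 1.06 = 10.56
Sum of the 21 distinct covariances = 21 × 0.547 = 11.487
σ²_T = Σσ²ᵢ + 2·Σcov = 10.56 + 2 × 11.487 = 33.534
α = (7/6)·(1 − 10.56/33.534) = 0.799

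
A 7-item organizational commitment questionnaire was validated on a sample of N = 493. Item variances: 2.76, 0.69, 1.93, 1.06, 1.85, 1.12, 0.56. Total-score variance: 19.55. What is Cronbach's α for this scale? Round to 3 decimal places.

Cronbach's α = 0.572

ΣVar(i) = 2.76 + 0.69 + 1.93 + 1.06 + 1.85 + 1.12 + 0.56 = 9.97
α = (k/(k−1))·(1 − ΣVar(i)/total variance) = (7/6)·(1 − 9.97/19.55) = 0.572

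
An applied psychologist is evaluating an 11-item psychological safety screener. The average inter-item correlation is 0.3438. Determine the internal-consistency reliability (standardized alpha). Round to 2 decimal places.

α = 0.85

Standardized α = k·r̄ / (1 + (k−1)·r̄) = 11 × 0.3438 / (1 + 10 × 0.3438)
  = 3.7818 / 4.4380 = 0.85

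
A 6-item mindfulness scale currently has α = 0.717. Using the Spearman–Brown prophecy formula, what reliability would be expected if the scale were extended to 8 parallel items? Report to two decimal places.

predicted reliability = 0.77

Length factor m = 8/6 = 1.3333
α' = m·α / (1 + (m−1)·α)
   = 8/6 × 0.717 / (1 + (8/6 − 1) × 0.717)
   = 0.9560 / 1.2390 = 0.77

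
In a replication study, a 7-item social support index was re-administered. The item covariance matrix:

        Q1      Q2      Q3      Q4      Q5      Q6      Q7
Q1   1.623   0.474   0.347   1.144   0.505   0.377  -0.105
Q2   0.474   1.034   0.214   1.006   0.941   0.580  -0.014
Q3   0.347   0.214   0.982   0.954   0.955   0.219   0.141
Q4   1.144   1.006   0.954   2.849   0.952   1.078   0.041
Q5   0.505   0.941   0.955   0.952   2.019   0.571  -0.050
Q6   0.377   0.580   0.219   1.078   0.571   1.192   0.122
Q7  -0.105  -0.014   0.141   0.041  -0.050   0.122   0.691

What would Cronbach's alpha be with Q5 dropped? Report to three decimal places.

Remaining items: Q1, Q2, Q3, Q4, Q6, Q7 (k = 6).
sum of item variances = 1.623 + 1.034 + 0.982 + 2.849 + 1.192 + 0.691 = 8.371
total variance = 8.371 + 2 × 6.578 = 21.527
α (item deleted) = (6/5)·(1 − 8.371/21.527) = 0.733

α = 0.733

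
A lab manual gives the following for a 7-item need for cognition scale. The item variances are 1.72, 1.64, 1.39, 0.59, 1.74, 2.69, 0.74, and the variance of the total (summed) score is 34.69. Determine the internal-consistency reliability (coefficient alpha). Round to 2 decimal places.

α = 0.81

Σσᵢ² = 1.72 + 1.64 + 1.39 + 0.59 + 1.74 + 2.69 + 0.74 = 10.51
α = (k/(k−1))·(1 − Σσᵢ²/σ²_total) = (7/6)·(1 − 10.51/34.69) = 0.81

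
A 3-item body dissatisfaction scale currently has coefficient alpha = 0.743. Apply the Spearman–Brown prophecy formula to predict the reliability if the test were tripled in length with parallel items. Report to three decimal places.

predicted reliability = 0.897

Length factor m = 3
α' = m·α / (1 + (m−1)·α)
   = 3 × 0.743 / (1 + (3 − 1) × 0.743)
   = 2.2290 / 2.4860 = 0.897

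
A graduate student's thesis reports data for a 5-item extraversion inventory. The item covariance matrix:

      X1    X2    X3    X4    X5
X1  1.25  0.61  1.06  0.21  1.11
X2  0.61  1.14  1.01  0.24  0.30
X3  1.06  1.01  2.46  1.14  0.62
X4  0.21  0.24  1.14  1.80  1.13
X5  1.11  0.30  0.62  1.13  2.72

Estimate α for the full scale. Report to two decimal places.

ΣVar(i) = 1.25 + 1.14 + 2.46 + 1.80 + 2.72 = 9.37
Sum of the distinct covariances = 7.43
total variance = 9.37 + 2 × 7.43 = 24.23
α = (k/(k−1))·(1 − ΣVar(i)/total variance) = (5/4)·(1 − 9.37/24.23) = 0.77

α = 0.77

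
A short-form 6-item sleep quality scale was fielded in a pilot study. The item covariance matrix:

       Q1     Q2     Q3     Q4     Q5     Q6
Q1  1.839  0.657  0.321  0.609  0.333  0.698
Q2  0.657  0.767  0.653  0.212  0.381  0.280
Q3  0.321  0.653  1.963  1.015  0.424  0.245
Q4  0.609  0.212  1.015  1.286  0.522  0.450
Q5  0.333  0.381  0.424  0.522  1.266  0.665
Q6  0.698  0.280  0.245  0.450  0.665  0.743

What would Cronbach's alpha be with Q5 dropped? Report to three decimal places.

Cronbach's alpha = 0.761

Remaining items: Q1, Q2, Q3, Q4, Q6 (k = 5).
sum of item variances = 1.839 + 0.767 + 1.963 + 1.286 + 0.743 = 6.598
Var(T) = 6.598 + 2 × 5.140 = 16.878
α (item deleted) = (5/4)·(1 − 6.598/16.878) = 0.761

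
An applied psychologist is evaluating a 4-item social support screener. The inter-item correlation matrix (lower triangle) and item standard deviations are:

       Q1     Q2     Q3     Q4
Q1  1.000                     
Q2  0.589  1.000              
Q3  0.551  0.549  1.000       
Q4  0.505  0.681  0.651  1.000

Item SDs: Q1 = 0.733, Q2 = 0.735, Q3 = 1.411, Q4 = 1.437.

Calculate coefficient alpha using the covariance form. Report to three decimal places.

coefficient alpha = 0.814

Σσ²ᵢ = 0.733² + 0.735² + 1.411² + 1.437² = 5.1334
Covariances σ_ij = r_ij · s_i · s_j:
  σ(Q1,Q2) = 0.589 × 0.733 × 0.735 = 0.3173
  σ(Q1,Q3) = 0.551 × 0.733 × 1.411 = 0.5699
  σ(Q1,Q4) = 0.505 × 0.733 × 1.437 = 0.5319
  σ(Q2,Q3) = 0.549 × 0.735 × 1.411 = 0.5694
  σ(Q2,Q4) = 0.681 × 0.735 × 1.437 = 0.7193
  σ(Q3,Q4) = 0.651 × 1.411 × 1.437 = 1.3200
σ²_T = Σσ²ᵢ + 2·Σσ_ij = 5.1334 + 2 × 4.0278 = 13.1890
α = (4/3)·(1 − 5.1334/13.1890) = 0.814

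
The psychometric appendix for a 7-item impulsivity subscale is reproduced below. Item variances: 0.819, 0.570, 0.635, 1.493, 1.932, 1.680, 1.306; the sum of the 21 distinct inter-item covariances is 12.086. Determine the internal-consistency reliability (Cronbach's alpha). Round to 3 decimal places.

Cronbach's alpha = 0.865

sum of item variances = 0.819 + 0.570 + 0.635 + 1.493 + 1.932 + 1.680 + 1.306 = 8.435
Sum of distinct covariances = 12.086
σ²_T = sum of item variances + 2·Σcov = 8.435 + 2 × 12.086 = 32.607
α = (7/6)·(1 − 8.435/32.607) = 0.865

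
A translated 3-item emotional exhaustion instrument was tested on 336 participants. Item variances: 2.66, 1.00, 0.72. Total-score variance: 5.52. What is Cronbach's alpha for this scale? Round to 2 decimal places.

α = 0.31

Σσ²ᵢ = 2.66 + 1.00 + 0.72 = 4.38
α = (k/(k−1))·(1 − Σσ²ᵢ/σ²_T) = (3/2)·(1 − 4.38/5.52) = 0.31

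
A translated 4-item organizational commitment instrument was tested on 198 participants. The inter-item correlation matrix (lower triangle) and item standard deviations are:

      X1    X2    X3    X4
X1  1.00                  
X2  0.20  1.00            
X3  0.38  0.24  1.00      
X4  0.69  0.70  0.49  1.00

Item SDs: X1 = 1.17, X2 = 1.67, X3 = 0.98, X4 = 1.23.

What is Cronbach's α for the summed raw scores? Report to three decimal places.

α = 0.748

Σσ²ᵢ = 1.17² + 1.67² + 0.98² + 1.23² = 6.6311
Covariances σ_ij = r_ij · s_i · s_j:
  σ(X1,X2) = 0.20 × 1.17 × 1.67 = 0.3908
  σ(X1,X3) = 0.38 × 1.17 × 0.98 = 0.4357
  σ(X1,X4) = 0.69 × 1.17 × 1.23 = 0.9930
  σ(X2,X3) = 0.24 × 1.67 × 0.98 = 0.3928
  σ(X2,X4) = 0.70 × 1.67 × 1.23 = 1.4379
  σ(X3,X4) = 0.49 × 0.98 × 1.23 = 0.5906
σ²_T = Σσ²ᵢ + 2·Σσ_ij = 6.6311 + 2 × 4.2408 = 15.1127
α = (4/3)·(1 − 6.6311/15.1127) = 0.748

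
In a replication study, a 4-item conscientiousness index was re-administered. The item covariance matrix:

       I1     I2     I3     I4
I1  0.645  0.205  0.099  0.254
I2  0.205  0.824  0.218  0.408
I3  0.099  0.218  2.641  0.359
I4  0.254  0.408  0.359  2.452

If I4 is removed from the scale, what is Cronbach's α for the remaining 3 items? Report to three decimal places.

Cronbach's α = 0.304

Remaining items: I1, I2, I3 (k = 3).
Σσᵢ² = 0.645 + 0.824 + 2.641 = 4.110
total variance = 4.110 + 2 × 0.522 = 5.154
α (item deleted) = (3/2)·(1 − 4.110/5.154) = 0.304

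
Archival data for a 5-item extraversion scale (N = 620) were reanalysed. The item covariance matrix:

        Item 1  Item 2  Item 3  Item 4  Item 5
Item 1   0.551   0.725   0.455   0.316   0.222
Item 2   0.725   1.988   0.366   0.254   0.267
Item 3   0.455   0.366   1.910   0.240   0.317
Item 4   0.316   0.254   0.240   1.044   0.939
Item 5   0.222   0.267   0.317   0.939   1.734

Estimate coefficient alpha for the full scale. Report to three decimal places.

coefficient alpha = 0.664

Σσᵢ² = 0.551 + 1.988 + 1.910 + 1.044 + 1.734 = 7.227
Sum of the distinct covariances = 4.101
σ²_total = 7.227 + 2 × 4.101 = 15.429
α = (k/(k−1))·(1 − Σσᵢ²/σ²_total) = (5/4)·(1 − 7.227/15.429) = 0.664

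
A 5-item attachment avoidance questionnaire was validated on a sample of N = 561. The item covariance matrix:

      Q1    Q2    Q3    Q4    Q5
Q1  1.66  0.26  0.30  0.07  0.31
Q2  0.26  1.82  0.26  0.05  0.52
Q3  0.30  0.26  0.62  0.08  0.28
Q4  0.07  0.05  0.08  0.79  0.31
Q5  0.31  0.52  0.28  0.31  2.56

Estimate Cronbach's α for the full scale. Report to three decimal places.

Cronbach's α = 0.495

Σσ²ᵢ = 1.66 + 1.82 + 0.62 + 0.79 + 2.56 = 7.45
Σ_{i<j} σ_ij = 2.44
Var(T) = 7.45 + 2 × 2.44 = 12.33
α = (k/(k−1))·(1 − Σσ²ᵢ/Var(T)) = (5/4)·(1 − 7.45/12.33) = 0.495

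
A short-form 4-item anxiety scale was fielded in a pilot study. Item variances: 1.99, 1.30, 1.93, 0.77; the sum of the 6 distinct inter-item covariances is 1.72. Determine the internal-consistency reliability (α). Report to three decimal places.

α = 0.486

Σσᵢ² = 1.99 + 1.30 + 1.93 + 0.77 = 5.99
Sum of distinct covariances = 1.72
total variance = Σσᵢ² + 2·Σcov = 5.99 + 2 × 1.72 = 9.43
α = (4/3)·(1 − 5.99/9.43) = 0.486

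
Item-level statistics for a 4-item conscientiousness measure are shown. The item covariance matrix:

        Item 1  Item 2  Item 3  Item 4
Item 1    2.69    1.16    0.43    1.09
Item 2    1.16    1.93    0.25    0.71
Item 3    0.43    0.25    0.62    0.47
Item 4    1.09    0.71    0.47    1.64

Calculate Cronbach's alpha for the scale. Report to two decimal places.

Σσᵢ² = 2.69 + 1.93 + 0.62 + 1.64 = 6.88
Σ_{i<j} σ_ij = 4.11
total variance = 6.88 + 2 × 4.11 = 15.10
α = (k/(k−1))·(1 − Σσᵢ²/total variance) = (4/3)·(1 − 6.88/15.10) = 0.73

α = 0.73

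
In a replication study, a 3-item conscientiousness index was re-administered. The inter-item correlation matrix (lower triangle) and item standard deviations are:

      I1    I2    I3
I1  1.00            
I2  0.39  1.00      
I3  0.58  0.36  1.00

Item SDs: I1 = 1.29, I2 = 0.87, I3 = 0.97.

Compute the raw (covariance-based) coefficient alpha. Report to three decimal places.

α = 0.699

Σσ²ᵢ = 1.29² + 0.87² + 0.97² = 3.3619
Covariances σ_ij = r_ij · s_i · s_j:
  σ(I1,I2) = 0.39 × 1.29 × 0.87 = 0.4377
  σ(I1,I3) = 0.58 × 1.29 × 0.97 = 0.7258
  σ(I2,I3) = 0.36 × 0.87 × 0.97 = 0.3038
σ²_T = Σσ²ᵢ + 2·Σσ_ij = 3.3619 + 2 × 1.4673 = 6.2965
α = (3/2)·(1 − 3.3619/6.2965) = 0.699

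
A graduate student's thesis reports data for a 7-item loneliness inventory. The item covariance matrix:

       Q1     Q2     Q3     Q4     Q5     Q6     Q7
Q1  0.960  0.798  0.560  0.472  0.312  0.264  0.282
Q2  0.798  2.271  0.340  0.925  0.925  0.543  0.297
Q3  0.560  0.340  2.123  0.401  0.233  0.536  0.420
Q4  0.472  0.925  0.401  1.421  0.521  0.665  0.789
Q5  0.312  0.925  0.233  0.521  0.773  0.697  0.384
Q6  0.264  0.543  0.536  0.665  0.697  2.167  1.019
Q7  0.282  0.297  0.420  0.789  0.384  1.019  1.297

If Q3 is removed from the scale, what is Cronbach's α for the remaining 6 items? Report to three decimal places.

Remaining items: Q1, Q2, Q4, Q5, Q6, Q7 (k = 6).
Σσ²ᵢ = 0.960 + 2.271 + 1.421 + 0.773 + 2.167 + 1.297 = 8.889
σ²_T = 8.889 + 2 × 8.893 = 26.675
α (item deleted) = (6/5)·(1 − 8.889/26.675) = 0.800

Cronbach's α = 0.800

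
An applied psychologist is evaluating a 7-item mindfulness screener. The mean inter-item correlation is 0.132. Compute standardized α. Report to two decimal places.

Standardized α = k·r̄ / (1 + (k−1)·r̄) = 7 × 0.132 / (1 + 6 × 0.132)
  = 0.9240 / 1.7920 = 0.52

α = 0.52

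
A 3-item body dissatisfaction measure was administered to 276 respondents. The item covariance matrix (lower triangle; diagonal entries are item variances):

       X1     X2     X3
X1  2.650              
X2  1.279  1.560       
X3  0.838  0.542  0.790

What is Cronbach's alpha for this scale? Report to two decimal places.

Σσᵢ² = 2.650 + 1.560 + 0.790 = 5.000
Sum of off-diagonal covariances = 2.659
σ²_total = 5.000 + 2 × 2.659 = 10.318
α = (k/(k−1))·(1 − Σσᵢ²/σ²_total) = (3/2)·(1 − 5.000/10.318) = 0.77

α = 0.77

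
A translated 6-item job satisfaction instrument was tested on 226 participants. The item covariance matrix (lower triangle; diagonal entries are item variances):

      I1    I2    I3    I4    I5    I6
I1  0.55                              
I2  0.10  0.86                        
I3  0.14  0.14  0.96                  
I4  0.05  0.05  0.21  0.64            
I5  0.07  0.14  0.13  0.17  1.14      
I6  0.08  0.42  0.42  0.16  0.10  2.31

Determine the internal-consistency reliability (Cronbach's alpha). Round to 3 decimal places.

Σσᵢ² = 0.55 + 0.86 + 0.96 + 0.64 + 1.14 + 2.31 = 6.46
Sum of the distinct covariances = 2.38
σ²_T = 6.46 + 2 × 2.38 = 11.22
α = (k/(k−1))·(1 − Σσᵢ²/σ²_T) = (6/5)·(1 − 6.46/11.22) = 0.509

Cronbach's alpha = 0.509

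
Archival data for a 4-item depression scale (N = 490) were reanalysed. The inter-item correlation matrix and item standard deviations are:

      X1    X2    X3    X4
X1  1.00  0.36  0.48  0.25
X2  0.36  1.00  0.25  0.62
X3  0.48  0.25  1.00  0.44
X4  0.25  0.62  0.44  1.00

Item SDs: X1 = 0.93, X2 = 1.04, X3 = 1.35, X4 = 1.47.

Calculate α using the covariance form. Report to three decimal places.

Σσ²ᵢ = 0.93² + 1.04² + 1.35² + 1.47² = 5.9299
Covariances σ_ij = r_ij · s_i · s_j:
  σ(X1,X2) = 0.36 × 0.93 × 1.04 = 0.3482
  σ(X1,X3) = 0.48 × 0.93 × 1.35 = 0.6026
  σ(X1,X4) = 0.25 × 0.93 × 1.47 = 0.3418
  σ(X2,X3) = 0.25 × 1.04 × 1.35 = 0.3510
  σ(X2,X4) = 0.62 × 1.04 × 1.47 = 0.9479
  σ(X3,X4) = 0.44 × 1.35 × 1.47 = 0.8732
σ²_T = Σσ²ᵢ + 2·Σσ_ij = 5.9299 + 2 × 3.4647 = 12.8593
α = (4/3)·(1 − 5.9299/12.8593) = 0.718

α = 0.718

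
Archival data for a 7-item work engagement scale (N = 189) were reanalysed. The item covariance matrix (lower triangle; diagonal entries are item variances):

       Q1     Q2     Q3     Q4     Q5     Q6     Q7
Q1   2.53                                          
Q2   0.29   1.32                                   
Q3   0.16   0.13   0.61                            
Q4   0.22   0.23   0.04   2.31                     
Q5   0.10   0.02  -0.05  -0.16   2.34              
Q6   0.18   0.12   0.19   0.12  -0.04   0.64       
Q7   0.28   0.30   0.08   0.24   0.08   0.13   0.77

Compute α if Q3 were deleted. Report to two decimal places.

α = 0.36

Remaining items: Q1, Q2, Q4, Q5, Q6, Q7 (k = 6).
ΣVar(i) = 2.53 + 1.32 + 2.31 + 2.34 + 0.64 + 0.77 = 9.91
σ²_total = 9.91 + 2 × 2.11 = 14.13
α (item deleted) = (6/5)·(1 − 9.91/14.13) = 0.36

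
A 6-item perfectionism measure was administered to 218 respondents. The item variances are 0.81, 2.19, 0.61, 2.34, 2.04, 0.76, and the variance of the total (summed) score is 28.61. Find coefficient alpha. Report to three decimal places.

Σσᵢ² = 0.81 + 2.19 + 0.61 + 2.34 + 2.04 + 0.76 = 8.75
α = (k/(k−1))·(1 − Σσᵢ²/σ²_T) = (6/5)·(1 − 8.75/28.61) = 0.833

coefficient alpha = 0.833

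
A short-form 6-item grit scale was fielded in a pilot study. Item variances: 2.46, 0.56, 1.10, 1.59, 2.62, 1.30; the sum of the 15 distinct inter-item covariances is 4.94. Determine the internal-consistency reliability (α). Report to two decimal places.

sum of item variances = 2.46 + 0.56 + 1.10 + 1.59 + 2.62 + 1.30 = 9.63
Sum of distinct covariances = 4.94
Var(T) = sum of item variances + 2·Σcov = 9.63 + 2 × 4.94 = 19.51
α = (6/5)·(1 − 9.63/19.51) = 0.61

α = 0.61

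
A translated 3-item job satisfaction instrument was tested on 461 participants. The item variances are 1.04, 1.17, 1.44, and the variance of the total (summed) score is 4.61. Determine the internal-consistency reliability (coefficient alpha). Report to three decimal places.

Σσᵢ² = 1.04 + 1.17 + 1.44 = 3.65
α = (k/(k−1))·(1 − Σσᵢ²/σ²_total) = (3/2)·(1 − 3.65/4.61) = 0.312

α = 0.312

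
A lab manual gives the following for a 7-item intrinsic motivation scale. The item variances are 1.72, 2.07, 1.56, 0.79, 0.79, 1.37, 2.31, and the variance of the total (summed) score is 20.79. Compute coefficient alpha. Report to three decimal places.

coefficient alpha = 0.571

Σσᵢ² = 1.72 + 2.07 + 1.56 + 0.79 + 0.79 + 1.37 + 2.31 = 10.61
α = (k/(k−1))·(1 − Σσᵢ²/σ²_total) = (7/6)·(1 − 10.61/20.79) = 0.571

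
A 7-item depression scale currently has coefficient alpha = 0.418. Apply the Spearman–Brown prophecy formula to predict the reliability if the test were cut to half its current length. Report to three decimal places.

predicted reliability = 0.264

Length factor m = 1/2
α' = m·α / (1 − (1−m)·α)
   = 1/2 × 0.418 / (1 − (1 − 1/2) × 0.418)
   = 0.2090 / 0.7910 = 0.264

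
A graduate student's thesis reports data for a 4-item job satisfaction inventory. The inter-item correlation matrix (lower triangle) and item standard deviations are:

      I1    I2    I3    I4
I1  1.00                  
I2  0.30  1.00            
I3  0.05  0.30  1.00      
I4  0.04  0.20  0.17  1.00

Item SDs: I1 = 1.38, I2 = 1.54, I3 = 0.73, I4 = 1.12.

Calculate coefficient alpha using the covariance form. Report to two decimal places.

α = 0.46

Σσ²ᵢ = 1.38² + 1.54² + 0.73² + 1.12² = 6.0633
Covariances σ_ij = r_ij · s_i · s_j:
  σ(I1,I2) = 0.30 × 1.38 × 1.54 = 0.6376
  σ(I1,I3) = 0.05 × 1.38 × 0.73 = 0.0504
  σ(I1,I4) = 0.04 × 1.38 × 1.12 = 0.0618
  σ(I2,I3) = 0.30 × 1.54 × 0.73 = 0.3373
  σ(I2,I4) = 0.20 × 1.54 × 1.12 = 0.3450
  σ(I3,I4) = 0.17 × 0.73 × 1.12 = 0.1390
σ²_T = Σσ²ᵢ + 2·Σσ_ij = 6.0633 + 2 × 1.5711 = 9.2055
α = (4/3)·(1 − 6.0633/9.2055) = 0.46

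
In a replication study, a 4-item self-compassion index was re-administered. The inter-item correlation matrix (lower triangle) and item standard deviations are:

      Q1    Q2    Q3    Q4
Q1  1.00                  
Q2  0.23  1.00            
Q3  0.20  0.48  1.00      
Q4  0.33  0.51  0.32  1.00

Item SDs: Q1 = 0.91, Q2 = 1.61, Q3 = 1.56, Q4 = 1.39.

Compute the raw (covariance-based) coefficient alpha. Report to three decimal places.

α = 0.682

Σσ²ᵢ = 0.91² + 1.61² + 1.56² + 1.39² = 7.7859
Covariances σ_ij = r_ij · s_i · s_j:
  σ(Q1,Q2) = 0.23 × 0.91 × 1.61 = 0.3370
  σ(Q1,Q3) = 0.20 × 0.91 × 1.56 = 0.2839
  σ(Q1,Q4) = 0.33 × 0.91 × 1.39 = 0.4174
  σ(Q2,Q3) = 0.48 × 1.61 × 1.56 = 1.2056
  σ(Q2,Q4) = 0.51 × 1.61 × 1.39 = 1.1413
  σ(Q3,Q4) = 0.32 × 1.56 × 1.39 = 0.6939
σ²_T = Σσ²ᵢ + 2·Σσ_ij = 7.7859 + 2 × 4.0791 = 15.9441
α = (4/3)·(1 − 7.7859/15.9441) = 0.682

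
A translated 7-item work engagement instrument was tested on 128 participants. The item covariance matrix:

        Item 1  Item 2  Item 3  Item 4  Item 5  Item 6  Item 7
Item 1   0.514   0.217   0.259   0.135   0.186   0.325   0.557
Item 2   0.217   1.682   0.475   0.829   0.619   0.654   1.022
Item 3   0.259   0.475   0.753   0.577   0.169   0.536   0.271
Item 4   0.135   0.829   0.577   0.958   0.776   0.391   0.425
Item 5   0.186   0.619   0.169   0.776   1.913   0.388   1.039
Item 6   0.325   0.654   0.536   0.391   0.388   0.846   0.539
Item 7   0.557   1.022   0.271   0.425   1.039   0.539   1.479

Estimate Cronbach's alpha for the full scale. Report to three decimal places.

Σσ²ᵢ = 0.514 + 1.682 + 0.753 + 0.958 + 1.913 + 0.846 + 1.479 = 8.145
Sum of off-diagonal covariances = 10.389
Var(T) = 8.145 + 2 × 10.389 = 28.923
α = (k/(k−1))·(1 − Σσ²ᵢ/Var(T)) = (7/6)·(1 − 8.145/28.923) = 0.838

α = 0.838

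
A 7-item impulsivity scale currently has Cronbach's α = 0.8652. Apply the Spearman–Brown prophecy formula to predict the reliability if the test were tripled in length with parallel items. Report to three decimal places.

predicted reliability = 0.951

Length factor m = 3
α' = m·α / (1 + (m−1)·α)
   = 3 × 0.8652 / (1 + (3 − 1) × 0.8652)
   = 2.5956 / 2.7304 = 0.951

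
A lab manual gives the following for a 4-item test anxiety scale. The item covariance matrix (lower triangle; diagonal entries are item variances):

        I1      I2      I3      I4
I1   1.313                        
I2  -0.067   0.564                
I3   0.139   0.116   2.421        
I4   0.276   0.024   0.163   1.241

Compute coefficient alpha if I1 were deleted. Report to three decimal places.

Remaining items: I2, I3, I4 (k = 3).
ΣVar(i) = 0.564 + 2.421 + 1.241 = 4.226
σ²_total = 4.226 + 2 × 0.303 = 4.832
α (item deleted) = (3/2)·(1 − 4.226/4.832) = 0.188

coefficient alpha = 0.188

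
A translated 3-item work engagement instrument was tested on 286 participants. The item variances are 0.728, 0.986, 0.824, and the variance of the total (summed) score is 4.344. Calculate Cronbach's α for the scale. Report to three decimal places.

ΣVar(i) = 0.728 + 0.986 + 0.824 = 2.538
α = (k/(k−1))·(1 − ΣVar(i)/σ²_T) = (3/2)·(1 − 2.538/4.344) = 0.624

α = 0.624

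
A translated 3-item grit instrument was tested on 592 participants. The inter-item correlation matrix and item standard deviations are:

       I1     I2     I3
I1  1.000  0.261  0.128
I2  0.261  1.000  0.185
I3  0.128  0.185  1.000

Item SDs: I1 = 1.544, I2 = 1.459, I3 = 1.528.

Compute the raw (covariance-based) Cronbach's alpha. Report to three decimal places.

Cronbach's alpha = 0.413

Σσ²ᵢ = 1.544² + 1.459² + 1.528² = 6.8474
Covariances σ_ij = r_ij · s_i · s_j:
  σ(I1,I2) = 0.261 × 1.544 × 1.459 = 0.5880
  σ(I1,I3) = 0.128 × 1.544 × 1.528 = 0.3020
  σ(I2,I3) = 0.185 × 1.459 × 1.528 = 0.4124
σ²_T = Σσ²ᵢ + 2·Σσ_ij = 6.8474 + 2 × 1.3024 = 9.4522
α = (3/2)·(1 − 6.8474/9.4522) = 0.413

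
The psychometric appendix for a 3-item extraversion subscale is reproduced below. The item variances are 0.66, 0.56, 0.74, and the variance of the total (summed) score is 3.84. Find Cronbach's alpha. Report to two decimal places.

Cronbach's alpha = 0.73

sum of item variances = 0.66 + 0.56 + 0.74 = 1.96
α = (k/(k−1))·(1 − sum of item variances/σ²_T) = (3/2)·(1 − 1.96/3.84) = 0.73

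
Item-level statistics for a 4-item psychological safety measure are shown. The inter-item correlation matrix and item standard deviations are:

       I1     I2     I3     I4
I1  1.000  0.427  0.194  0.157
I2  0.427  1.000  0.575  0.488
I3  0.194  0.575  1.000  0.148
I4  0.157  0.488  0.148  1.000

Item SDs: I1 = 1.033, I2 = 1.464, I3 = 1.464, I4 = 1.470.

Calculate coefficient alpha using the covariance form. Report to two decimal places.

coefficient alpha = 0.67

Σσ²ᵢ = 1.033² + 1.464² + 1.464² + 1.470² = 7.5146
Covariances σ_ij = r_ij · s_i · s_j:
  σ(I1,I2) = 0.427 × 1.033 × 1.464 = 0.6458
  σ(I1,I3) = 0.194 × 1.033 × 1.464 = 0.2934
  σ(I1,I4) = 0.157 × 1.033 × 1.470 = 0.2384
  σ(I2,I3) = 0.575 × 1.464 × 1.464 = 1.2324
  σ(I2,I4) = 0.488 × 1.464 × 1.470 = 1.0502
  σ(I3,I4) = 0.148 × 1.464 × 1.470 = 0.3185
σ²_T = Σσ²ᵢ + 2·Σσ_ij = 7.5146 + 2 × 3.7787 = 15.0720
α = (4/3)·(1 − 7.5146/15.0720) = 0.67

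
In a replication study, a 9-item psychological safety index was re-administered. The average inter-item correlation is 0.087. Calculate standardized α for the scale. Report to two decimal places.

Standardized α = k·r̄ / (1 + (k−1)·r̄) = 9 × 0.087 / (1 + 8 × 0.087)
  = 0.7830 / 1.6960 = 0.46

standardized α = 0.46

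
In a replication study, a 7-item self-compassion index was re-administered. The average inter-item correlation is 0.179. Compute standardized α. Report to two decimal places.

α = 0.60

Standardized α = k·r̄ / (1 + (k−1)·r̄) = 7 × 0.179 / (1 + 6 × 0.179)
  = 1.2530 / 2.0740 = 0.60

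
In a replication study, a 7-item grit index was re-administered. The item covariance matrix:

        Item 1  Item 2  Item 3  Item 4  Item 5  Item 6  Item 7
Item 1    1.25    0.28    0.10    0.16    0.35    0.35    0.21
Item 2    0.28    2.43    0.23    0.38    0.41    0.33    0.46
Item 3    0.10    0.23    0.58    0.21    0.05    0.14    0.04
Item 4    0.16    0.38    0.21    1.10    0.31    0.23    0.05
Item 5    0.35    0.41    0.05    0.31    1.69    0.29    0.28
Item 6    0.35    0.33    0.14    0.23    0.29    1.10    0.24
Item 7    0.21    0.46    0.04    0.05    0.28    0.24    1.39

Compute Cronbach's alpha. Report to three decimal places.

Σσ²ᵢ = 1.25 + 2.43 + 0.58 + 1.10 + 1.69 + 1.10 + 1.39 = 9.54
Σ_{i<j} σ_ij = 5.10
Var(T) = 9.54 + 2 × 5.10 = 19.74
α = (k/(k−1))·(1 − Σσ²ᵢ/Var(T)) = (7/6)·(1 − 9.54/19.74) = 0.603

α = 0.603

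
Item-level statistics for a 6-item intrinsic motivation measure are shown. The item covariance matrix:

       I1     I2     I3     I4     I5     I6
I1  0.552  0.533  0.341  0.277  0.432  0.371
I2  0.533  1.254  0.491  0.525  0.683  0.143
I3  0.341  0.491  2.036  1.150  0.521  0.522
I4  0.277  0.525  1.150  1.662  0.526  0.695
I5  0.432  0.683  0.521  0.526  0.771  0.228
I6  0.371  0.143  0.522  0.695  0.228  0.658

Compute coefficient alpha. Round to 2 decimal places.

α = 0.82

ΣVar(i) = 0.552 + 1.254 + 2.036 + 1.662 + 0.771 + 0.658 = 6.933
Sum of the distinct covariances = 7.438
σ²_T = 6.933 + 2 × 7.438 = 21.809
α = (k/(k−1))·(1 − ΣVar(i)/σ²_T) = (6/5)·(1 − 6.933/21.809) = 0.82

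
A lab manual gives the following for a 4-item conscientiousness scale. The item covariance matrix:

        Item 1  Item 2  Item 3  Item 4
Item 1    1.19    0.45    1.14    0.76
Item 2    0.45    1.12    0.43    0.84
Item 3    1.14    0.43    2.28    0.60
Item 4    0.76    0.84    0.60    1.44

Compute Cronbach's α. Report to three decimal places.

α = 0.778

Σσᵢ² = 1.19 + 1.12 + 2.28 + 1.44 = 6.03
Σ_{i<j} σ_ij = 4.22
Var(T) = 6.03 + 2 × 4.22 = 14.47
α = (k/(k−1))·(1 − Σσᵢ²/Var(T)) = (4/3)·(1 − 6.03/14.47) = 0.778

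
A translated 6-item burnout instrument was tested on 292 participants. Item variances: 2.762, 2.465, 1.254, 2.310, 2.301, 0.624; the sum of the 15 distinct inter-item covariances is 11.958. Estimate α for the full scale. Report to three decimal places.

α = 0.805

Σσᵢ² = 2.762 + 2.465 + 1.254 + 2.310 + 2.301 + 0.624 = 11.716
Sum of distinct covariances = 11.958
σ²_T = Σσᵢ² + 2·Σcov = 11.716 + 2 × 11.958 = 35.632
α = (6/5)·(1 − 11.716/35.632) = 0.805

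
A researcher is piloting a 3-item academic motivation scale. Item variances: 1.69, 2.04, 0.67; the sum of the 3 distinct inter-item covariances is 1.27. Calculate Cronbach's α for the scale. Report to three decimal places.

α = 0.549

sum of item variances = 1.69 + 2.04 + 0.67 = 4.40
Sum of distinct covariances = 1.27
Var(T) = sum of item variances + 2·Σcov = 4.40 + 2 × 1.27 = 6.94
α = (3/2)·(1 − 4.40/6.94) = 0.549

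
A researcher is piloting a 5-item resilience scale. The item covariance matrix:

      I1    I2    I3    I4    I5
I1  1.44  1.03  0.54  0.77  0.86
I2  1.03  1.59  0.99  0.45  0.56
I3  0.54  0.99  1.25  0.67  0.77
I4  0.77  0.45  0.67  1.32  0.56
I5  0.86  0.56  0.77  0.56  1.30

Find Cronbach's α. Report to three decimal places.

Cronbach's α = 0.845

ΣVar(i) = 1.44 + 1.59 + 1.25 + 1.32 + 1.30 = 6.90
Sum of the distinct covariances = 7.20
total variance = 6.90 + 2 × 7.20 = 21.30
α = (k/(k−1))·(1 − ΣVar(i)/total variance) = (5/4)·(1 − 6.90/21.30) = 0.845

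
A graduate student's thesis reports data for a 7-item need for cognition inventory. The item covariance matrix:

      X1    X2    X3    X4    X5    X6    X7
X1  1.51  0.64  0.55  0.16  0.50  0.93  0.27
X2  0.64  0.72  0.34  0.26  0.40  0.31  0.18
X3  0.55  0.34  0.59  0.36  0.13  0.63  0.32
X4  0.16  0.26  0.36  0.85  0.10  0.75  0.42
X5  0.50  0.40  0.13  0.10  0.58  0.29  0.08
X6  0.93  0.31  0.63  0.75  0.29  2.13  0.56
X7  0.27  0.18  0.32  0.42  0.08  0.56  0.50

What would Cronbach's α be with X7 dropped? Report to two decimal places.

α = 0.80

Remaining items: X1, X2, X3, X4, X5, X6 (k = 6).
Σσ²ᵢ = 1.51 + 0.72 + 0.59 + 0.85 + 0.58 + 2.13 = 6.38
total variance = 6.38 + 2 × 6.35 = 19.08
α (item deleted) = (6/5)·(1 − 6.38/19.08) = 0.80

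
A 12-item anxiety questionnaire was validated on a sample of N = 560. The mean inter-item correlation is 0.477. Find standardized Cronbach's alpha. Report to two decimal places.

α = 0.92

Standardized α = k·r̄ / (1 + (k−1)·r̄) = 12 × 0.477 / (1 + 11 × 0.477)
  = 5.7240 / 6.2470 = 0.92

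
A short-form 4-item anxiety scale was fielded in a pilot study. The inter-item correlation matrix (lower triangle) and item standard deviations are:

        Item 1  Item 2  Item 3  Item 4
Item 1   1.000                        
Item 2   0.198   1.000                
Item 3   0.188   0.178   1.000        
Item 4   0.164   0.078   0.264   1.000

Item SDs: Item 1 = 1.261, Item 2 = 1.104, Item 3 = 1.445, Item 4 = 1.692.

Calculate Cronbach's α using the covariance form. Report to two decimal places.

Cronbach's α = 0.46

Σσ²ᵢ = 1.261² + 1.104² + 1.445² + 1.692² = 7.7598
Covariances σ_ij = r_ij · s_i · s_j:
  σ(Item 1,Item 2) = 0.198 × 1.261 × 1.104 = 0.2756
  σ(Item 1,Item 3) = 0.188 × 1.261 × 1.445 = 0.3426
  σ(Item 1,Item 4) = 0.164 × 1.261 × 1.692 = 0.3499
  σ(Item 2,Item 3) = 0.178 × 1.104 × 1.445 = 0.2840
  σ(Item 2,Item 4) = 0.078 × 1.104 × 1.692 = 0.1457
  σ(Item 3,Item 4) = 0.264 × 1.445 × 1.692 = 0.6455
σ²_T = Σσ²ᵢ + 2·Σσ_ij = 7.7598 + 2 × 2.0433 = 11.8464
α = (4/3)·(1 − 7.7598/11.8464) = 0.46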